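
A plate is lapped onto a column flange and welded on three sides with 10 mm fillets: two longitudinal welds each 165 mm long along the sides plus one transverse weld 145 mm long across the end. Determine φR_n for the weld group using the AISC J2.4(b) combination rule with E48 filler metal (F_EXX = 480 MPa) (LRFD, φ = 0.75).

φR_n ≈ 761 kN

t_e = 0.707 × 10 = 7.07 mm.
R_nwl = 0.6 × 480 × 7.07 × 330 × 10⁻³ = 671.9 kN (longitudinal, 2 welds).
R_nwt = 0.6 × 480 × 7.07 × 145 × 10⁻³ = 295.2 kN (transverse, base value).
(i) R_nwl + R_nwt = 967.2 kN; (ii) 0.85 R_nwl + 1.5 R_nwt = 1014 kN.
R_n = max = 1014 kN [governs: (ii)]; φR_n = 760.5 kN.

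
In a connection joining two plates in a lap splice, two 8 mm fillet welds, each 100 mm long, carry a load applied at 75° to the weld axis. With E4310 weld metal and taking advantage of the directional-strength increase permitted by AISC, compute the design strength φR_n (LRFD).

φR_n ≈ 323 kN

E43XX → F_EXX = 430 MPa.
t_e = 0.707 × 8 = 5.656 mm; A_we = 5.656 × 200 = 1131 mm².
Directional factor: 1.0 + 0.5 sin^1.5(75°) = 1.475.
F_nw = 0.6 × 430 × 1.475 = 380.5 MPa.
φR_n = 0.75 × 380.5 × 1131 × 10⁻³ = 322.8 kN.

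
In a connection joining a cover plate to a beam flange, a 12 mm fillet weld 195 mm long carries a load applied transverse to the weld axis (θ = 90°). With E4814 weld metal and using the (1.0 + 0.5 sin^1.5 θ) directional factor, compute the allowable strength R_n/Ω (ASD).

E48XX → F_EXX = 480 MPa.
t_e = 0.707 × 12 = 8.484 mm; A_we = 8.484 × 195 = 1654 mm².
Directional factor: 1.0 + 0.5 sin^1.5(90°) = 1.5.
F_nw = 0.6 × 480 × 1.5 = 432 MPa.
R_n/Ω = (432 × 1654) / 2.0 × 10⁻³ = 357.3 kN.

R_n/Ω ≈ 357 kN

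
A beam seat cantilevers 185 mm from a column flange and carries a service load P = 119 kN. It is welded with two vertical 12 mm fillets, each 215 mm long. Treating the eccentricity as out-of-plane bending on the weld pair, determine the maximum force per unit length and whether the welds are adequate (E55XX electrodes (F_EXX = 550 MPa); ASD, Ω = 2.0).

f_max ≈ 1460 N/mm; NOT adequate

L_w = 2 × 215 = 430 mm; section modulus (unit throat) S = 2 × L²/6 = 15410 mm².
Direct shear f_v = P/L_w = 119×10³/430 = 276.7 N/mm.
Moment M = P × e = 119×10³ × 185 = 22015000 N·mm; bending f_b = M/S = 1429 N/mm.
f_max = √(f_v² + f_b²) = √(276.7² + 1429²) = 1455 N/mm.
r_n/Ω = (1/2.0) × 0.6 × 550 × (0.707 × 12) = 1400 N/mm → NOT adequate.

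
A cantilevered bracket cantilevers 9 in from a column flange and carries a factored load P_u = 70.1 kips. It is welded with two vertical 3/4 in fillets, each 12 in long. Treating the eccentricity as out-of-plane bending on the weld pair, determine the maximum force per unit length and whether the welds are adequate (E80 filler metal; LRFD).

f_max ≈ 13.5 kip/in; adequate

E80XX → F_EXX = 80 ksi.
L_w = 2 × 12 = 24 in; section modulus (unit throat) S = 2 × L²/6 = 48 in².
Direct shear f_v = P/L_w = 70.1/24 = 2.921 kip/in.
Moment M = P × e = 70.1 × 9 = 630.9 kip·in; bending f_b = M/S = 13.14 kip/in.
f_max = √(f_v² + f_b²) = √(2.921² + 13.14²) = 13.46 kip/in.
φr_n = 0.75 × 0.6 × 80 × (0.707 × 0.75) = 19.09 kip/in → adequate.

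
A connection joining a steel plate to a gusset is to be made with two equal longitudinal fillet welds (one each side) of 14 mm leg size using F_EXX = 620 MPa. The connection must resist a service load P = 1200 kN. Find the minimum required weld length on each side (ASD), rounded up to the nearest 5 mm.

Throat t_e = 0.707 × 14 = 9.898 mm.
r_n/Ω = (0.6 × 620 × 9.898) / 2.0 = 1841 N/mm = 1.841 kN/mm.
L_req = P / (r_n/Ω) = 1200 / 1.841 = 651.8 mm total.
Per side: 651.8 / 2 = 325.9 mm.
Round up → use L = 330 mm on each side.

L = 330 mm on each side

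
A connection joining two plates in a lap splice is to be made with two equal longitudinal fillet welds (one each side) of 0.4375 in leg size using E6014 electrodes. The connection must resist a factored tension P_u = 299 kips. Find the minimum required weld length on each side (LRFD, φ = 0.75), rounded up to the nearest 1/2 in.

E60XX → F_EXX = 60 ksi.
Throat t_e = 0.707 × 0.4375 = 0.3093 in.
φr_n = 0.75 × 0.6 × 60 × 0.3093 = 8.351 kips/in.
L_req = P_u / φr_n = 299 / 8.351 = 35.8 in total.
Per side: 35.8 / 2 = 17.9 in.
Round up → use L = 18 in on each side.

L = 18 in on each side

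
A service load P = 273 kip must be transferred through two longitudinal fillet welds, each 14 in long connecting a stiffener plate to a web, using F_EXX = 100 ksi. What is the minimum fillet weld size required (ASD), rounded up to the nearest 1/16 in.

Total weld length L = 28 in.
Required throat t_e = P × Ω / (0.6 F_EXX × L) = 273 × 2.0 / (0.6 × 100 × 28) = 0.325 in.
Required leg w = t_e / 0.707 = 0.4597 in → use 1/2 in.

w = 1/2 in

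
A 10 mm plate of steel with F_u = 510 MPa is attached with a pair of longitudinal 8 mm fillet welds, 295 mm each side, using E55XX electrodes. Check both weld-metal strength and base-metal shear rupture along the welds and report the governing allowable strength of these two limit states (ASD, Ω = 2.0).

R_n/Ω ≈ 551 kN (weld metal governs)

E55XX → F_EXX = 550 MPa.
t_e = 0.707 × 8 = 5.656 mm; L = 590 mm.
Weld metal: R_n/Ω = (1/2.0) × 0.6 × 550 × 5.656 × 590 × 10⁻³ = 550.6 kN.
Base metal (shear rupture): R_n/Ω = (1/2.0) × 0.6 × 510 × 10 × 590 × 10⁻³ = 902.7 kN.
Governing: weld metal.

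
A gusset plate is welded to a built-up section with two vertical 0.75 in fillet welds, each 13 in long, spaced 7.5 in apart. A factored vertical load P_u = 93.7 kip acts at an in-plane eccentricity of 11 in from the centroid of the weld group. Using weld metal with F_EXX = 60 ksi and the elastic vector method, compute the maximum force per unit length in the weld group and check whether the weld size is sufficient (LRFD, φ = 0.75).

Total weld length L_w = 26 in. Treat welds as unit-width lines.
Polar moment about centroid: J = 2[d³/12 + d(b/2)²] = 2[13³/12 + 13×3.75²] = 731.8 in³.
Direct shear f_v = P/L_w = 93.7 / 26 = 3.604 kip/in (vertical).
Torsion M = P·e = 93.7 × 11 = 1030.7 kip·in.
Critical point at (x, y) = (3.75, 6.5) from centroid. f_tx = M·y/J = 9.155 kip/in; f_ty = M·x/J = 5.282 kip/in.
Resultant f_max = √[f_tx² + (f_v + f_ty)²] = √[9.155² + (3.604 + 5.282)²] = 12.76 kip/in.
Capacity per unit length: φr_n = 0.75 × 0.6 × 60 × (0.707 × 0.75) = 14.32 kip/in.
12.76 ≤ 14.32 → adequate.

f_max ≈ 12.8 kip/in; adequate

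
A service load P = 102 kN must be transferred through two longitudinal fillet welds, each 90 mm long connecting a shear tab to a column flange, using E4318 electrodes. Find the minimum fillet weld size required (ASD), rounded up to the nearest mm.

w = 7 mm

E43XX → F_EXX = 430 MPa.
Total weld length L = 180 mm.
Required throat t_e = P × Ω / (0.6 F_EXX × L) = 102 × 2.0 / (0.6 × 430 × 180 × 10⁻³) = 4.393 mm.
Required leg w = t_e / 0.707 = 6.213 mm → use 7 mm.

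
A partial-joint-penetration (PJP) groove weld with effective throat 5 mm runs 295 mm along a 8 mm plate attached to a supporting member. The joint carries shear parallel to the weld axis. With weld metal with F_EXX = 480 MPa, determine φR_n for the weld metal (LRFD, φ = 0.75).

Effective throat (given) t_e = 5 mm.
A_we = 5 × 295 = 1475 mm².
F_nw = 0.6 F_EXX = 288 MPa.
φR_n = 0.75 × 288 × 1475 × 10⁻³ = 318.6 kN.

φR_n ≈ 319 kN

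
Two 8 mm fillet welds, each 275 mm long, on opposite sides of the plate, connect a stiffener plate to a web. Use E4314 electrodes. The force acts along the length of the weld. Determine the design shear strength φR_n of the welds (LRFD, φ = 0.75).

E43XX → F_EXX = 430 MPa.
Effective throat t_e = 0.707 × 8 = 5.656 mm.
Total length L = 550 mm; A_we = 5.656 × 550 = 3111 mm².
F_nw = 0.6 F_EXX = 0.6 × 430 = 258 MPa.
φR_n = 0.75 × 258 × 3111 × 10⁻³ = 601.9 kN.

φR_n ≈ 602 kN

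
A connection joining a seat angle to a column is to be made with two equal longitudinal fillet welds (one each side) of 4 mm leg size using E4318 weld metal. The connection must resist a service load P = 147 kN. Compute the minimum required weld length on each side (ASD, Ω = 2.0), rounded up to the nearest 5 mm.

L = 205 mm on each side

E43XX → F_EXX = 430 MPa.
Throat t_e = 0.707 × 4 = 2.828 mm.
r_n/Ω = (0.6 × 430 × 2.828) / 2.0 = 364.8 N/mm = 0.3648 kN/mm.
L_req = P / (r_n/Ω) = 147 / 0.3648 = 402.9 mm total.
Per side: 402.9 / 2 = 201.5 mm.
Round up → use L = 205 mm on each side.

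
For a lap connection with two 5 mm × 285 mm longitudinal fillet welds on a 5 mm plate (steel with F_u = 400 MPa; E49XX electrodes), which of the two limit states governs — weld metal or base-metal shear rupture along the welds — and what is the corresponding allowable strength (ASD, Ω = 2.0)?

R_n/Ω ≈ 296 kN (weld metal governs)

E49XX → F_EXX = 490 MPa.
t_e = 0.707 × 5 = 3.535 mm; L = 570 mm.
Weld metal: R_n/Ω = (1/2.0) × 0.6 × 490 × 3.535 × 570 × 10⁻³ = 296.2 kN.
Base metal (shear rupture): R_n/Ω = (1/2.0) × 0.6 × 400 × 5 × 570 × 10⁻³ = 342 kN.
Governing: weld metal.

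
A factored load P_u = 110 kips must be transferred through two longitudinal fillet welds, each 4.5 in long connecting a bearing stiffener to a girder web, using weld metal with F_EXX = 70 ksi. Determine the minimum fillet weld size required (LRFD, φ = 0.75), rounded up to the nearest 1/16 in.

Total weld length L = 9 in.
Required throat t_e = P_u / (φ × 0.6 F_EXX × L) = 110 / (0.75 × 0.6 × 70 × 9) = 0.388 in.
Required leg w = t_e / 0.707 = 0.5488 in → use 9/16 in.

w = 9/16 in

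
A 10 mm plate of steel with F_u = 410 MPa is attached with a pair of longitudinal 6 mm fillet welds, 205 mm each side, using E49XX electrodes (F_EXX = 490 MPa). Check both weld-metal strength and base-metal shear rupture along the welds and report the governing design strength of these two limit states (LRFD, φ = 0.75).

t_e = 0.707 × 6 = 4.242 mm; L = 410 mm.
Weld metal: φR_n = 0.75 × 0.6 × 490 × 4.242 × 410 × 10⁻³ = 383.5 kN.
Base metal (shear rupture): φR_n = 0.75 × 0.6 × 410 × 10 × 410 × 10⁻³ = 756.5 kN.
Governing: weld metal.

φR_n ≈ 383 kN (weld metal governs)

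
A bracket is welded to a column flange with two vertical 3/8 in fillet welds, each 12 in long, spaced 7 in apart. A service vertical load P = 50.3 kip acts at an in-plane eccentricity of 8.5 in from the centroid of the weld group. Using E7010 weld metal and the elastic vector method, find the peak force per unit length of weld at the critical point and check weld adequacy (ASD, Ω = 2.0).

f_max ≈ 6.42 kip/in; NOT adequate

E70XX → F_EXX = 70 ksi.
Total weld length L_w = 24 in. Treat welds as unit-width lines.
Polar moment about centroid: J = 2[d³/12 + d(b/2)²] = 2[12³/12 + 12×3.5²] = 582 in³.
Direct shear f_v = P/L_w = 50.3 / 24 = 2.096 kip/in (vertical).
Torsion M = P·e = 50.3 × 8.5 = 427.55 kip·in.
Critical point at (x, y) = (3.5, 6) from centroid. f_tx = M·y/J = 4.408 kip/in; f_ty = M·x/J = 2.571 kip/in.
Resultant f_max = √[f_tx² + (f_v + f_ty)²] = √[4.408² + (2.096 + 2.571)²] = 6.419 kip/in.
Capacity per unit length: r_n/Ω = (1/2.0) × 0.6 × 70 × (0.707 × 0.375) = 5.568 kip/in.
6.419 > 5.568 → NOT adequate.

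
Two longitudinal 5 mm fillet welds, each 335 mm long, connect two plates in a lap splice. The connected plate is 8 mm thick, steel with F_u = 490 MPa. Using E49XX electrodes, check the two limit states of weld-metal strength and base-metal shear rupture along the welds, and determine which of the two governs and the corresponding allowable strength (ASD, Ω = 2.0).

R_n/Ω ≈ 348 kN (weld metal governs)

E49XX → F_EXX = 490 MPa.
t_e = 0.707 × 5 = 3.535 mm; L = 670 mm.
Weld metal: R_n/Ω = (1/2.0) × 0.6 × 490 × 3.535 × 670 × 10⁻³ = 348.2 kN.
Base metal (shear rupture): R_n/Ω = (1/2.0) × 0.6 × 490 × 8 × 670 × 10⁻³ = 787.9 kN.
Governing: weld metal.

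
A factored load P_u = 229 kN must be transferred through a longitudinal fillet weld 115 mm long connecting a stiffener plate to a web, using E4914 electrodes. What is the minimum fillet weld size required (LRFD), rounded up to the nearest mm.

E49XX → F_EXX = 490 MPa.
Total weld length L = 115 mm.
Required throat t_e = P_u / (φ × 0.6 F_EXX × L) = 229 / (0.75 × 0.6 × 490 × 115 × 10⁻³) = 9.031 mm.
Required leg w = t_e / 0.707 = 12.77 mm → use 13 mm.

w = 13 mm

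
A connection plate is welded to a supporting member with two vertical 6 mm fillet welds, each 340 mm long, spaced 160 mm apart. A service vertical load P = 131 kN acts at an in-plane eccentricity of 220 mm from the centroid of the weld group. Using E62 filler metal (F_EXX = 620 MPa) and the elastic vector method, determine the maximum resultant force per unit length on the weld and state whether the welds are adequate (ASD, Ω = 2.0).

f_max ≈ 604 N/mm; adequate

Total weld length L_w = 680 mm. Treat welds as unit-width lines.
Polar moment about centroid: J = 2[d³/12 + d(b/2)²] = 2[340³/12 + 340×80²] = 10900000 mm³.
Direct shear f_v = P/L_w = 131×10³ / 680 = 192.6 N/mm (vertical).
Torsion M = P·e = 131×10³ × 220 = 28820000 N·mm.
Critical point at (x, y) = (80, 170) from centroid. f_tx = M·y/J = 449.4 N/mm; f_ty = M·x/J = 211.5 N/mm.
Resultant f_max = √[f_tx² + (f_v + f_ty)²] = √[449.4² + (192.6 + 211.5)²] = 604.4 N/mm.
Capacity per unit length: r_n/Ω = (1/2.0) × 0.6 × 620 × (0.707 × 6) = 789 N/mm.
604.4 ≤ 789 → adequate.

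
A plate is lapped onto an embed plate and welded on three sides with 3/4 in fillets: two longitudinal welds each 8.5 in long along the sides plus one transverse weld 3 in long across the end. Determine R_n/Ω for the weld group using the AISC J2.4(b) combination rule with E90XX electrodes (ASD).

R_n/Ω ≈ 286 kip

E90XX → F_EXX = 90 ksi.
t_e = 0.707 × 0.75 = 0.5302 in.
R_nwl = 0.6 × 90 × 0.5302 × 17 = 486.8 kip (longitudinal, 2 welds).
R_nwt = 0.6 × 90 × 0.5302 × 3 = 85.9 kip (transverse, base value).
(i) R_nwl + R_nwt = 572.7 kip; (ii) 0.85 R_nwl + 1.5 R_nwt = 542.6 kip.
R_n = max = 572.7 kip [governs: (i)]; R_n/Ω = 286.3 kip.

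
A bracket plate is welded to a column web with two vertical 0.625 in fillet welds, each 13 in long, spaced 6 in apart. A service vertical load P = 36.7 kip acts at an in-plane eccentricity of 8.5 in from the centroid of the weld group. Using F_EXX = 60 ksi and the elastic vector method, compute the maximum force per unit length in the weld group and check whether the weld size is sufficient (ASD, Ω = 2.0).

f_max ≈ 4.5 kip/in; adequate

Total weld length L_w = 26 in. Treat welds as unit-width lines.
Polar moment about centroid: J = 2[d³/12 + d(b/2)²] = 2[13³/12 + 13×3²] = 600.2 in³.
Direct shear f_v = P/L_w = 36.7 / 26 = 1.412 kip/in (vertical).
Torsion M = P·e = 36.7 × 8.5 = 311.95 kip·in.
Critical point at (x, y) = (3, 6.5) from centroid. f_tx = M·y/J = 3.379 kip/in; f_ty = M·x/J = 1.559 kip/in.
Resultant f_max = √[f_tx² + (f_v + f_ty)²] = √[3.379² + (1.412 + 1.559)²] = 4.499 kip/in.
Capacity per unit length: r_n/Ω = (1/2.0) × 0.6 × 60 × (0.707 × 0.625) = 7.954 kip/in.
4.499 ≤ 7.954 → adequate.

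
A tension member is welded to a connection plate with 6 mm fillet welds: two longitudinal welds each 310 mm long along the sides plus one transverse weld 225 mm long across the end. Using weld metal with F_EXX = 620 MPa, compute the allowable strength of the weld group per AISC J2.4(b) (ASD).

t_e = 0.707 × 6 = 4.242 mm.
R_nwl = 0.6 × 620 × 4.242 × 620 × 10⁻³ = 978.4 kN (longitudinal, 2 welds).
R_nwt = 0.6 × 620 × 4.242 × 225 × 10⁻³ = 355.1 kN (transverse, base value).
(i) R_nwl + R_nwt = 1333 kN; (ii) 0.85 R_nwl + 1.5 R_nwt = 1364 kN.
R_n = max = 1364 kN [governs: (ii)]; R_n/Ω = 682.1 kN.

R_n/Ω ≈ 682 kN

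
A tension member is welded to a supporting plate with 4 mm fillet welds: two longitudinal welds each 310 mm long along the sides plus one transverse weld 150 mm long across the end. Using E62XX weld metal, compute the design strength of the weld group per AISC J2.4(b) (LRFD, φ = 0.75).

E62XX → F_EXX = 620 MPa.
t_e = 0.707 × 4 = 2.828 mm.
R_nwl = 0.6 × 620 × 2.828 × 620 × 10⁻³ = 652.2 kN (longitudinal, 2 welds).
R_nwt = 0.6 × 620 × 2.828 × 150 × 10⁻³ = 157.8 kN (transverse, base value).
(i) R_nwl + R_nwt = 810.1 kN; (ii) 0.85 R_nwl + 1.5 R_nwt = 791.1 kN.
R_n = max = 810.1 kN [governs: (i)]; φR_n = 607.5 kN.

φR_n ≈ 608 kN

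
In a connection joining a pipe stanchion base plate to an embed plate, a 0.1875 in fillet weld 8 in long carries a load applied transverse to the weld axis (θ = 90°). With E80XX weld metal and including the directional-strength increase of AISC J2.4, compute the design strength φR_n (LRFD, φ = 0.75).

E80XX → F_EXX = 80 ksi.
t_e = 0.707 × 0.1875 = 0.1326 in; A_we = 0.1326 × 8 = 1.06 in².
Directional factor: 1.0 + 0.5 sin^1.5(90°) = 1.5.
F_nw = 0.6 × 80 × 1.5 = 72 ksi.
φR_n = 0.75 × 72 × 1.06 = 57.27 kip.

φR_n ≈ 57.3 kip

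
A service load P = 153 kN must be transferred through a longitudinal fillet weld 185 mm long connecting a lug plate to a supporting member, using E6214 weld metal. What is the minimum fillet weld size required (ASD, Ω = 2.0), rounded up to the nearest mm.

E62XX → F_EXX = 620 MPa.
Total weld length L = 185 mm.
Required throat t_e = P × Ω / (0.6 F_EXX × L) = 153 × 2.0 / (0.6 × 620 × 185 × 10⁻³) = 4.446 mm.
Required leg w = t_e / 0.707 = 6.289 mm → use 7 mm.

w = 7 mm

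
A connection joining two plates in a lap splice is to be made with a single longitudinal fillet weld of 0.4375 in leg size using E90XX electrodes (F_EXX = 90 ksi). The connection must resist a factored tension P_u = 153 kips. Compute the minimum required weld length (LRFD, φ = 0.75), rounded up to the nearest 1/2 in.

L = 12.5 in

Throat t_e = 0.707 × 0.4375 = 0.3093 in.
φr_n = 0.75 × 0.6 × 90 × 0.3093 = 12.53 kips/in.
L_req = P_u / φr_n = 153 / 12.53 = 12.21 in total.
Round up → use L = 12.5 in.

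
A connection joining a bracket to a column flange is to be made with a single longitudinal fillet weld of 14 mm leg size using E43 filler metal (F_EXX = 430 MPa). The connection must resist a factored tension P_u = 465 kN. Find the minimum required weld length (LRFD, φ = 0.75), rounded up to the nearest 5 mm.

Throat t_e = 0.707 × 14 = 9.898 mm.
φr_n = 0.75 × 0.6 × 430 × 9.898 × 10⁻³ = 1.915 kN/mm.
L_req = P_u / φr_n = 465 / 1.915 = 242.8 mm total.
Round up → use L = 245 mm.

L = 245 mm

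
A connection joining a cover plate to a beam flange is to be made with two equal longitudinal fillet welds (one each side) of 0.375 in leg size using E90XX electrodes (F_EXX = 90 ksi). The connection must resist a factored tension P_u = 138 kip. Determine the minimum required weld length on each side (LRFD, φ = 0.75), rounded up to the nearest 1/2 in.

Throat t_e = 0.707 × 0.375 = 0.2651 in.
φr_n = 0.75 × 0.6 × 90 × 0.2651 = 10.74 kip/in.
L_req = P_u / φr_n = 138 / 10.74 = 12.85 in total.
Per side: 12.85 / 2 = 6.426 in.
Round up → use L = 6.5 in on each side.

L = 6.5 in on each side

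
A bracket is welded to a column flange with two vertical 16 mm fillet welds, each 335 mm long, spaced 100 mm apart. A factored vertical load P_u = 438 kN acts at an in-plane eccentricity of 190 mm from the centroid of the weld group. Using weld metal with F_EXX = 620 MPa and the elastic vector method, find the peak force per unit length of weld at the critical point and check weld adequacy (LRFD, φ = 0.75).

Total weld length L_w = 670 mm. Treat welds as unit-width lines.
Polar moment about centroid: J = 2[d³/12 + d(b/2)²] = 2[335³/12 + 335×50²] = 7941000 mm³.
Direct shear f_v = P/L_w = 438×10³ / 670 = 653.7 N/mm (vertical).
Torsion M = P·e = 438×10³ × 190 = 83220000 N·mm.
Critical point at (x, y) = (50, 167.5) from centroid. f_tx = M·y/J = 1755 N/mm; f_ty = M·x/J = 524 N/mm.
Resultant f_max = √[f_tx² + (f_v + f_ty)²] = √[1755² + (653.7 + 524)²] = 2114 N/mm.
Capacity per unit length: φr_n = 0.75 × 0.6 × 620 × (0.707 × 16) = 3156 N/mm.
2114 ≤ 3156 → adequate.

f_max ≈ 2110 N/mm; adequate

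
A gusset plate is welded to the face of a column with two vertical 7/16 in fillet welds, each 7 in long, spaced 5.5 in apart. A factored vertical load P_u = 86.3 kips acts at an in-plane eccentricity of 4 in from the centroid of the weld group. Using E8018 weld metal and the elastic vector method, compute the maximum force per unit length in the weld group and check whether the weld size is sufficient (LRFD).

E80XX → F_EXX = 80 ksi.
Total weld length L_w = 14 in. Treat welds as unit-width lines.
Polar moment about centroid: J = 2[d³/12 + d(b/2)²] = 2[7³/12 + 7×2.75²] = 163 in³.
Direct shear f_v = P/L_w = 86.3 / 14 = 6.164 kip/in (vertical).
Torsion M = P·e = 86.3 × 4 = 345.2 kip·in.
Critical point at (x, y) = (2.75, 3.5) from centroid. f_tx = M·y/J = 7.41 kip/in; f_ty = M·x/J = 5.822 kip/in.
Resultant f_max = √[f_tx² + (f_v + f_ty)²] = √[7.41² + (6.164 + 5.822)²] = 14.09 kip/in.
Capacity per unit length: φr_n = 0.75 × 0.6 × 80 × (0.707 × 0.4375) = 11.14 kip/in.
14.09 > 11.14 → NOT adequate.

f_max ≈ 14.1 kip/in; NOT adequate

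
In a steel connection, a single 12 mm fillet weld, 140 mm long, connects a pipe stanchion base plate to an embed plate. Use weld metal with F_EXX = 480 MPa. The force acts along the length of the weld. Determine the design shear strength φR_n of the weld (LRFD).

Effective throat t_e = 0.707 × 12 = 8.484 mm.
Total length L = 140 mm; A_we = 8.484 × 140 = 1188 mm².
F_nw = 0.6 F_EXX = 0.6 × 480 = 288 MPa.
φR_n = 0.75 × 288 × 1188 × 10⁻³ = 256.6 kN.

φR_n ≈ 257 kN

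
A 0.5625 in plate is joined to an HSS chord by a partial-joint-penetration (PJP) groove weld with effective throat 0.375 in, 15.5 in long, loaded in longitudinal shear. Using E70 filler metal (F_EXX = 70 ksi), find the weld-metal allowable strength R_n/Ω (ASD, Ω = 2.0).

R_n/Ω ≈ 122 kips

Effective throat (given) t_e = 0.375 in.
A_we = 0.375 × 15.5 = 5.812 in².
F_nw = 0.6 F_EXX = 42 ksi.
R_n/Ω = (42 × 5.812) / 2.0 = 122.1 kips.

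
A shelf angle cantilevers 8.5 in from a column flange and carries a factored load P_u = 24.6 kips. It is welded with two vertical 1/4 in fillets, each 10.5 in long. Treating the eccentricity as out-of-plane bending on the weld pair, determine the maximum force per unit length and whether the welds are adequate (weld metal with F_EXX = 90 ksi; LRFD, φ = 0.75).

f_max ≈ 5.81 kip/in; adequate

L_w = 2 × 10.5 = 21 in; section modulus (unit throat) S = 2 × L²/6 = 36.75 in².
Direct shear f_v = P/L_w = 24.6/21 = 1.171 kip/in.
Moment M = P × e = 24.6 × 8.5 = 209.1 kip·in; bending f_b = M/S = 5.69 kip/in.
f_max = √(f_v² + f_b²) = √(1.171² + 5.69²) = 5.809 kip/in.
φr_n = 0.75 × 0.6 × 90 × (0.707 × 0.25) = 7.158 kip/in → adequate.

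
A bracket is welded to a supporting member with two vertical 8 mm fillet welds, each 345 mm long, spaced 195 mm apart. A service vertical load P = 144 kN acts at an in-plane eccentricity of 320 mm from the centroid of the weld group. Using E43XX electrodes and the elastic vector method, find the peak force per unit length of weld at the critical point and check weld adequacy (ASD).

E43XX → F_EXX = 430 MPa.
Total weld length L_w = 690 mm. Treat welds as unit-width lines.
Polar moment about centroid: J = 2[d³/12 + d(b/2)²] = 2[345³/12 + 345×97.5²] = 13400000 mm³.
Direct shear f_v = P/L_w = 144×10³ / 690 = 208.7 N/mm (vertical).
Torsion M = P·e = 144×10³ × 320 = 46080000 N·mm.
Critical point at (x, y) = (97.5, 172.5) from centroid. f_tx = M·y/J = 593.1 N/mm; f_ty = M·x/J = 335.2 N/mm.
Resultant f_max = √[f_tx² + (f_v + f_ty)²] = √[593.1² + (208.7 + 335.2)²] = 804.7 N/mm.
Capacity per unit length: r_n/Ω = (1/2.0) × 0.6 × 430 × (0.707 × 8) = 729.6 N/mm.
804.7 > 729.6 → NOT adequate.

f_max ≈ 805 N/mm; NOT adequate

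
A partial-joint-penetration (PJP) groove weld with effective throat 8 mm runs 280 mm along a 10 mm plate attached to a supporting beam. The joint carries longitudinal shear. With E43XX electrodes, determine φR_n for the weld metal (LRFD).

E43XX → F_EXX = 430 MPa.
Effective throat (given) t_e = 8 mm.
A_we = 8 × 280 = 2240 mm².
F_nw = 0.6 F_EXX = 258 MPa.
φR_n = 0.75 × 258 × 2240 × 10⁻³ = 433.4 kN.

φR_n ≈ 433 kN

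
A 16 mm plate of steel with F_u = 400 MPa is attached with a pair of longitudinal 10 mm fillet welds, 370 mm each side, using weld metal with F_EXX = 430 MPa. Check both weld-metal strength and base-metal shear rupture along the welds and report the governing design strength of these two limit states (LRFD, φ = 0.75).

φR_n ≈ 1010 kN (weld metal governs)

t_e = 0.707 × 10 = 7.07 mm; L = 740 mm.
Weld metal: φR_n = 0.75 × 0.6 × 430 × 7.07 × 740 × 10⁻³ = 1012 kN.
Base metal (shear rupture): φR_n = 0.75 × 0.6 × 400 × 16 × 740 × 10⁻³ = 2131 kN.
Governing: weld metal.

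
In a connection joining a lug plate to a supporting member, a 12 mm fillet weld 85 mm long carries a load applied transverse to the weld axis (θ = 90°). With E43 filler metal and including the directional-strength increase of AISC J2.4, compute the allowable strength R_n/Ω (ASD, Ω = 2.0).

E43XX → F_EXX = 430 MPa.
t_e = 0.707 × 12 = 8.484 mm; A_we = 8.484 × 85 = 721.1 mm².
Directional factor: 1.0 + 0.5 sin^1.5(90°) = 1.5.
F_nw = 0.6 × 430 × 1.5 = 387 MPa.
R_n/Ω = (387 × 721.1) / 2.0 × 10⁻³ = 139.5 kN.

R_n/Ω ≈ 140 kN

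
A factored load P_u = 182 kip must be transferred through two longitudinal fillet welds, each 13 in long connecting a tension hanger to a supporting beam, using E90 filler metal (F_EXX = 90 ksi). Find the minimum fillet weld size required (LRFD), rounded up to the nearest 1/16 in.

w = 1/4 in

Total weld length L = 26 in.
Required throat t_e = P_u / (φ × 0.6 F_EXX × L) = 182 / (0.75 × 0.6 × 90 × 26) = 0.1728 in.
Required leg w = t_e / 0.707 = 0.2445 in → use 1/4 in.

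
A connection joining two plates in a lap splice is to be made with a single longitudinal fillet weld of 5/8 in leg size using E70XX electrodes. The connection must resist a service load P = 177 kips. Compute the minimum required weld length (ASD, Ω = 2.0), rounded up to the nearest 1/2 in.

E70XX → F_EXX = 70 ksi.
Throat t_e = 0.707 × 0.625 = 0.4419 in.
r_n/Ω = (0.6 × 70 × 0.4419) / 2.0 = 9.279 kip/in.
L_req = P / (r_n/Ω) = 177 / 9.279 = 19.07 in total.
Round up → use L = 19.5 in.

L = 19.5 in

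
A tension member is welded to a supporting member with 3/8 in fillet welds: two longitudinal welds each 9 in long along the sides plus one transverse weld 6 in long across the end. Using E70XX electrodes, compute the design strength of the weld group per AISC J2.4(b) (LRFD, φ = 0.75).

φR_n ≈ 203 kips

E70XX → F_EXX = 70 ksi.
t_e = 0.707 × 0.375 = 0.2651 in.
R_nwl = 0.6 × 70 × 0.2651 × 18 = 200.4 kips (longitudinal, 2 welds).
R_nwt = 0.6 × 70 × 0.2651 × 6 = 66.81 kips (transverse, base value).
(i) R_nwl + R_nwt = 267.2 kips; (ii) 0.85 R_nwl + 1.5 R_nwt = 270.6 kips.
R_n = max = 270.6 kips [governs: (ii)]; φR_n = 202.9 kips.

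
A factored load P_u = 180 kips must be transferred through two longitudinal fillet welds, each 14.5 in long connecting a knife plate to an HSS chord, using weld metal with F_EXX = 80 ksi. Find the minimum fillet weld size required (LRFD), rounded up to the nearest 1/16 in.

w = 1/4 in

Total weld length L = 29 in.
Required throat t_e = P_u / (φ × 0.6 F_EXX × L) = 180 / (0.75 × 0.6 × 80 × 29) = 0.1724 in.
Required leg w = t_e / 0.707 = 0.2439 in → use 1/4 in.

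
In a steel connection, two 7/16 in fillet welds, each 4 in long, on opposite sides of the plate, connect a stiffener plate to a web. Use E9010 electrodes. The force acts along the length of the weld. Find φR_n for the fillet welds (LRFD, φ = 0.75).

E90XX → F_EXX = 90 ksi.
Effective throat t_e = 0.707 × 0.4375 = 0.3093 in.
Total length L = 8 in; A_we = 0.3093 × 8 = 2.474 in².
F_nw = 0.6 F_EXX = 0.6 × 90 = 54 ksi.
φR_n = 0.75 × 54 × 2.474 = 100.2 kips.

φR_n ≈ 100 kips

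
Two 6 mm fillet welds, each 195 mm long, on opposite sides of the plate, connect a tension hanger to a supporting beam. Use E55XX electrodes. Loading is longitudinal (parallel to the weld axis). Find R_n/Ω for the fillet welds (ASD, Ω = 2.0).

E55XX → F_EXX = 550 MPa.
Effective throat t_e = 0.707 × 6 = 4.242 mm.
Total length L = 390 mm; A_we = 4.242 × 390 = 1654 mm².
F_nw = 0.6 F_EXX = 0.6 × 550 = 330 MPa.
R_n = 330 × 1654 × 10⁻³ = 545.9 kN; R_n/Ω = 545.9/2.0 = 273 kN.

R_n/Ω ≈ 273 kN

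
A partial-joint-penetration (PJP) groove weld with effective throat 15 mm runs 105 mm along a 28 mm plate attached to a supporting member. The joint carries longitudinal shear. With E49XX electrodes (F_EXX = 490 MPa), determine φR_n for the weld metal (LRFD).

φR_n ≈ 347 kN

Effective throat (given) t_e = 15 mm.
A_we = 15 × 105 = 1575 mm².
F_nw = 0.6 F_EXX = 294 MPa.
φR_n = 0.75 × 294 × 1575 × 10⁻³ = 347.3 kN.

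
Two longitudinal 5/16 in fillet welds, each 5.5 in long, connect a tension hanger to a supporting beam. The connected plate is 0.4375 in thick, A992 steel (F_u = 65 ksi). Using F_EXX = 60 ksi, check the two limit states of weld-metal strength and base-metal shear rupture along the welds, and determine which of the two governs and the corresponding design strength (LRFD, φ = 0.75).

φR_n ≈ 65.6 kip (weld metal governs)

t_e = 0.707 × 0.3125 = 0.2209 in; L = 11 in.
Weld metal: φR_n = 0.75 × 0.6 × 60 × 0.2209 × 11 = 65.62 kip.
Base metal (shear rupture): φR_n = 0.75 × 0.6 × 65 × 0.4375 × 11 = 140.8 kip.
Governing: weld metal.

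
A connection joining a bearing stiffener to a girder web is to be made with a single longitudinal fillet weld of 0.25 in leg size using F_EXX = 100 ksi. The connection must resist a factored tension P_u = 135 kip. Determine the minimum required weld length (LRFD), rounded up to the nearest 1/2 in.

L = 17 in

Throat t_e = 0.707 × 0.25 = 0.1767 in.
φr_n = 0.75 × 0.6 × 100 × 0.1767 = 7.954 kip/in.
L_req = P_u / φr_n = 135 / 7.954 = 16.97 in total.
Round up → use L = 17 in.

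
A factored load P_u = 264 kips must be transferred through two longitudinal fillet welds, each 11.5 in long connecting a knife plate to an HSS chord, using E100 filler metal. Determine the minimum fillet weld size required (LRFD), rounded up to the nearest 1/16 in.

w = 3/8 in

E100XX → F_EXX = 100 ksi.
Total weld length L = 23 in.
Required throat t_e = P_u / (φ × 0.6 F_EXX × L) = 264 / (0.75 × 0.6 × 100 × 23) = 0.2551 in.
Required leg w = t_e / 0.707 = 0.3608 in → use 3/8 in.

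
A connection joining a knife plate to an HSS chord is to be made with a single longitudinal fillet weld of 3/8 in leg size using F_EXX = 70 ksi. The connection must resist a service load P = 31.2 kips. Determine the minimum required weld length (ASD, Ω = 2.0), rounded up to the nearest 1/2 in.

L = 6 in

Throat t_e = 0.707 × 0.375 = 0.2651 in.
r_n/Ω = (0.6 × 70 × 0.2651) / 2.0 = 5.568 kip/in.
L_req = P / (r_n/Ω) = 31.2 / 5.568 = 5.604 in total.
Round up → use L = 6 in.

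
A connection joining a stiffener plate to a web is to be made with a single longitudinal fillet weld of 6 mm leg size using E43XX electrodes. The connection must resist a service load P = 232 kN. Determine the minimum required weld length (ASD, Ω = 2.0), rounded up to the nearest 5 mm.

E43XX → F_EXX = 430 MPa.
Throat t_e = 0.707 × 6 = 4.242 mm.
r_n/Ω = (0.6 × 430 × 4.242) / 2.0 = 547.2 N/mm = 0.5472 kN/mm.
L_req = P / (r_n/Ω) = 232 / 0.5472 = 424 mm total.
Round up → use L = 425 mm.

L = 425 mm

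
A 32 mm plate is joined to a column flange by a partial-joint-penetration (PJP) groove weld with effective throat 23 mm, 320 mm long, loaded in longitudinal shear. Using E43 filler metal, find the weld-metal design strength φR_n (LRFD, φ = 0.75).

E43XX → F_EXX = 430 MPa.
Effective throat (given) t_e = 23 mm.
A_we = 23 × 320 = 7360 mm².
F_nw = 0.6 F_EXX = 258 MPa.
φR_n = 0.75 × 258 × 7360 × 10⁻³ = 1424 kN.

φR_n ≈ 1420 kN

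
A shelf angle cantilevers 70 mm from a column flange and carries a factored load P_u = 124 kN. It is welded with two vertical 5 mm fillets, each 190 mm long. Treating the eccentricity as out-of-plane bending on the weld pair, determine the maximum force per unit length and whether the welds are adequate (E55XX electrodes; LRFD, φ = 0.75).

E55XX → F_EXX = 550 MPa.
L_w = 2 × 190 = 380 mm; section modulus (unit throat) S = 2 × L²/6 = 12030 mm².
Direct shear f_v = P/L_w = 124×10³/380 = 326.3 N/mm.
Moment M = P × e = 124×10³ × 70 = 8680000 N·mm; bending f_b = M/S = 721.3 N/mm.
f_max = √(f_v² + f_b²) = √(326.3² + 721.3²) = 791.7 N/mm.
φr_n = 0.75 × 0.6 × 550 × (0.707 × 5) = 874.9 N/mm → adequate.

f_max ≈ 792 N/mm; adequate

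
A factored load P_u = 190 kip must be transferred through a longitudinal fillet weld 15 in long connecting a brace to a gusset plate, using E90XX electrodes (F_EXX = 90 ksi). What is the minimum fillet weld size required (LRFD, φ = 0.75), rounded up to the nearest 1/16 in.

Total weld length L = 15 in.
Required throat t_e = P_u / (φ × 0.6 F_EXX × L) = 190 / (0.75 × 0.6 × 90 × 15) = 0.3128 in.
Required leg w = t_e / 0.707 = 0.4424 in → use 1/2 in.

w = 1/2 in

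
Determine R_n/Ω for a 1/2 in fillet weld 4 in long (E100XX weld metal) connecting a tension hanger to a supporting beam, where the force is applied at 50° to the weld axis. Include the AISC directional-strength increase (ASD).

R_n/Ω ≈ 56.6 kip

E100XX → F_EXX = 100 ksi.
t_e = 0.707 × 0.5 = 0.3535 in; A_we = 0.3535 × 4 = 1.414 in².
Directional factor: 1.0 + 0.5 sin^1.5(50°) = 1.335.
F_nw = 0.6 × 100 × 1.335 = 80.11 ksi.
R_n/Ω = (80.11 × 1.414) / 2.0 = 56.64 kip.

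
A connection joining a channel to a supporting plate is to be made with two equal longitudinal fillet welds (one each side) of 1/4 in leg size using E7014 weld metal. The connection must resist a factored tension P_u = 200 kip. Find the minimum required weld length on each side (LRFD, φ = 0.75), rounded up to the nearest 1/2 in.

L = 18 in on each side

E70XX → F_EXX = 70 ksi.
Throat t_e = 0.707 × 0.25 = 0.1767 in.
φr_n = 0.75 × 0.6 × 70 × 0.1767 = 5.568 kip/in.
L_req = P_u / φr_n = 200 / 5.568 = 35.92 in total.
Per side: 35.92 / 2 = 17.96 in.
Round up → use L = 18 in on each side.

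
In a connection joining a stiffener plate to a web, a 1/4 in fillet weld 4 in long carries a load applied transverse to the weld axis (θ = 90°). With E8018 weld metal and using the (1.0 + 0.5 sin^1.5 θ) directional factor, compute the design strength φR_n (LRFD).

E80XX → F_EXX = 80 ksi.
t_e = 0.707 × 0.25 = 0.1767 in; A_we = 0.1767 × 4 = 0.707 in².
Directional factor: 1.0 + 0.5 sin^1.5(90°) = 1.5.
F_nw = 0.6 × 80 × 1.5 = 72 ksi.
φR_n = 0.75 × 72 × 0.707 = 38.18 kips.

φR_n ≈ 38.2 kips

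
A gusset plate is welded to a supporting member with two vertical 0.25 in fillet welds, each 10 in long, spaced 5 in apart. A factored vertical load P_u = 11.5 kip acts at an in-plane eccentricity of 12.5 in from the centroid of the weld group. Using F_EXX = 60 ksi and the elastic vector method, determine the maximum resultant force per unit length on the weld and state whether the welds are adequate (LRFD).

Total weld length L_w = 20 in. Treat welds as unit-width lines.
Polar moment about centroid: J = 2[d³/12 + d(b/2)²] = 2[10³/12 + 10×2.5²] = 291.7 in³.
Direct shear f_v = P/L_w = 11.5 / 20 = 0.575 kip/in (vertical).
Torsion M = P·e = 11.5 × 12.5 = 143.75 kip·in.
Critical point at (x, y) = (2.5, 5) from centroid. f_tx = M·y/J = 2.464 kip/in; f_ty = M·x/J = 1.232 kip/in.
Resultant f_max = √[f_tx² + (f_v + f_ty)²] = √[2.464² + (0.575 + 1.232)²] = 3.056 kip/in.
Capacity per unit length: φr_n = 0.75 × 0.6 × 60 × (0.707 × 0.25) = 4.772 kip/in.
3.056 ≤ 4.772 → adequate.

f_max ≈ 3.06 kip/in; adequate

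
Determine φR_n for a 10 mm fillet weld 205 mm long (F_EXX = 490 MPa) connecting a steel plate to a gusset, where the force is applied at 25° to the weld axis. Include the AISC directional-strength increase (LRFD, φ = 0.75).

t_e = 0.707 × 10 = 7.07 mm; A_we = 7.07 × 205 = 1449 mm².
Directional factor: 1.0 + 0.5 sin^1.5(25°) = 1.137.
F_nw = 0.6 × 490 × 1.137 = 334.4 MPa.
φR_n = 0.75 × 334.4 × 1449 × 10⁻³ = 363.5 kN.

φR_n ≈ 363 kN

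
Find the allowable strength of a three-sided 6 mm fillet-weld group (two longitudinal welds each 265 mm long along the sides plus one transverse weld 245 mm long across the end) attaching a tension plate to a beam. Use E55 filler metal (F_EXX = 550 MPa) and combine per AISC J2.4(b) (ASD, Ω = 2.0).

t_e = 0.707 × 6 = 4.242 mm.
R_nwl = 0.6 × 550 × 4.242 × 530 × 10⁻³ = 741.9 kN (longitudinal, 2 welds).
R_nwt = 0.6 × 550 × 4.242 × 245 × 10⁻³ = 343 kN (transverse, base value).
(i) R_nwl + R_nwt = 1085 kN; (ii) 0.85 R_nwl + 1.5 R_nwt = 1145 kN.
R_n = max = 1145 kN [governs: (ii)]; R_n/Ω = 572.5 kN.

R_n/Ω ≈ 573 kN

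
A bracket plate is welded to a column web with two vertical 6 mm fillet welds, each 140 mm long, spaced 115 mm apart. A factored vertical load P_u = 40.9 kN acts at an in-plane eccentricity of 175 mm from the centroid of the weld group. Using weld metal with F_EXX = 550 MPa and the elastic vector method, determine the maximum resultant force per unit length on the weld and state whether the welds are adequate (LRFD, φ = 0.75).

Total weld length L_w = 280 mm. Treat welds as unit-width lines.
Polar moment about centroid: J = 2[d³/12 + d(b/2)²] = 2[140³/12 + 140×57.5²] = 1383000 mm³.
Direct shear f_v = P/L_w = 40.9×10³ / 280 = 146.1 N/mm (vertical).
Torsion M = P·e = 40.9×10³ × 175 = 7157500 N·mm.
Critical point at (x, y) = (57.5, 70) from centroid. f_tx = M·y/J = 362.3 N/mm; f_ty = M·x/J = 297.6 N/mm.
Resultant f_max = √[f_tx² + (f_v + f_ty)²] = √[362.3² + (146.1 + 297.6)²] = 572.7 N/mm.
Capacity per unit length: φr_n = 0.75 × 0.6 × 550 × (0.707 × 6) = 1050 N/mm.
572.7 ≤ 1050 → adequate.

f_max ≈ 573 N/mm; adequate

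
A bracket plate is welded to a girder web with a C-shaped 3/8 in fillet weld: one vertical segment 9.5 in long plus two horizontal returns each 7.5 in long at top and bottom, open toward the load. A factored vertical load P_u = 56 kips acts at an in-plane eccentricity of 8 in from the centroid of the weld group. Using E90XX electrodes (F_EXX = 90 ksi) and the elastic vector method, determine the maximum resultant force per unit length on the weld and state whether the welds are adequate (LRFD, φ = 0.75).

f_max ≈ 7.47 kip/in; adequate

Total weld length L_w = 24.5 in. Treat welds as unit-width lines.
Centroid: x̄ = 2×7.5×3.75 / 24.5 = 2.296 in from the vertical weld.
Polar moment about centroid: J = I_x + I_y = [9.5³/12 + 2×7.5×4.75²] + [9.5×2.296² + 2(7.5³/12 + 7.5×1.454²)] = 562 in³.
Direct shear f_v = P/L_w = 56 / 24.5 = 2.286 kip/in (vertical).
Torsion M = P·e = 56 × 8 = 448 kip·in.
Critical point at (x, y) = (5.204, 4.75) from centroid. f_tx = M·y/J = 3.787 kip/in; f_ty = M·x/J = 4.149 kip/in.
Resultant f_max = √[f_tx² + (f_v + f_ty)²] = √[3.787² + (2.286 + 4.149)²] = 7.466 kip/in.
Capacity per unit length: φr_n = 0.75 × 0.6 × 90 × (0.707 × 0.375) = 10.74 kip/in.
7.466 ≤ 10.74 → adequate.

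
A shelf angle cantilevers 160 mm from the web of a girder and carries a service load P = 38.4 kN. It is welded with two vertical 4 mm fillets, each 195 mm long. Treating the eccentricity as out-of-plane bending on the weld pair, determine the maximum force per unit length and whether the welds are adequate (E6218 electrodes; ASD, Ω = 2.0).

f_max ≈ 495 N/mm; adequate

E62XX → F_EXX = 620 MPa.
L_w = 2 × 195 = 390 mm; section modulus (unit throat) S = 2 × L²/6 = 12680 mm².
Direct shear f_v = P/L_w = 38.4×10³/390 = 98.46 N/mm.
Moment M = P × e = 38.4×10³ × 160 = 6144000 N·mm; bending f_b = M/S = 484.7 N/mm.
f_max = √(f_v² + f_b²) = √(98.46² + 484.7²) = 494.6 N/mm.
r_n/Ω = (1/2.0) × 0.6 × 620 × (0.707 × 4) = 526 N/mm → adequate.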